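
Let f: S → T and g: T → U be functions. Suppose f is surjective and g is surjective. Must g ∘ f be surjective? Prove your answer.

surjective

Let c ∈ U. Since g is surjective, there is b ∈ T with g(b) = c. Since f is surjective, there is a ∈ S with f(a) = b.
Then (g ∘ f)(a) = g(b) = c. So g ∘ f is surjective.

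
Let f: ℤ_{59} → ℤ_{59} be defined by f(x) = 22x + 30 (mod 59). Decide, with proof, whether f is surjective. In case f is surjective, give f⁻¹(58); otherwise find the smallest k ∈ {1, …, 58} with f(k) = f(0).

12

Since gcd(22, 59) = 1, 22 is invertible modulo 59. Euclid's algorithm: 59 = 2·22 + 15, 22 = 1·15 + 7, 15 = 2·7 + 1; back-substituting gives 1 = 51·22 − 19·59, so 22⁻¹ ≡ 51 (mod 59).
For any y ∈ ℤ_{59}, x = 51(y − 30) mod 59 satisfies f(x) = 22·51(y − 30) + 30 ≡ y (since 22·51 ≡ 1 mod 59). So every y has a preimage.
So f is surjective.
Since f is surjective, we compute f⁻¹(58): solve 22x + 30 ≡ 58 (mod 59), i.e. 22x ≡ 28 (mod 59).
Multiplying by 22⁻¹ = 51 gives x ≡ 51·28 = 1428 = 24·59 + 12 ≡ 12 (mod 59).
Check: f(12) = 22·12 + 30 = 294 = 4·59 + 58 ≡ 58 (mod 59).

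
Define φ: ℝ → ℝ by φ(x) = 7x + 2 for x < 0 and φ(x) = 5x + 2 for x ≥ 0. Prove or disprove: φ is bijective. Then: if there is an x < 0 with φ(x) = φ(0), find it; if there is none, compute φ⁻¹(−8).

Both pieces are strictly increasing (slopes 7 and 5), so each is injective on its own interval.
The left piece maps (−∞, 0) onto (−∞, 2); the right piece maps [0, ∞) onto [2, ∞).
Since 2 = 2, the images partition ℝ: φ is injective and surjective, hence bijective.
Because the two images are disjoint, no x < 0 has φ(x) = φ(0), so we compute φ⁻¹(−8): −8 lies in (−∞, 2), so solve 7x + 2 = −8: x = (−8 − 2)/7 = −10/7.

-10/7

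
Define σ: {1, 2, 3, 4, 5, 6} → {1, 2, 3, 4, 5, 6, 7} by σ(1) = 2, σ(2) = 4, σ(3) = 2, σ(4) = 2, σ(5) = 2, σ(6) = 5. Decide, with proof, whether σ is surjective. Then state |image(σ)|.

3

No element maps to 1, so σ is not surjective.
The image of σ is {2, 4, 5}, which has 3 elements.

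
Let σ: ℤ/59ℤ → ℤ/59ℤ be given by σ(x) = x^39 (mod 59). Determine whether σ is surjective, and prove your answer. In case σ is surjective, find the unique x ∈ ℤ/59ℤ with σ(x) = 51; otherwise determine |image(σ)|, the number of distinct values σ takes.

19

Since 59 is prime, the nonzero elements of ℤ/59ℤ form a cyclic group of order 58.
As gcd(39, 58) = 1, raising to the 39th power is a bijection on this group: if a^39 ≡ b^39 then (ab^{−1})^39 = 1, and the only element of order dividing gcd(39, 58) = 1 is 1, so a = b.
With σ(0) = 0 this makes σ injective on all of ℤ/59ℤ, hence bijective (finite equal-size domain and codomain). In particular σ is surjective.
Since σ is surjective, we find the preimage of 51. The inverse of x ↦ x^39 on (ℤ/59ℤ)^× is x ↦ x^3, because 39·3 = 117 = 2·58 + 1 ≡ 1 (mod 58) and x^{58} = 1 for x ≠ 0 (Fermat). So σ⁻¹(51) = 51^3 mod 59.
Repeated squaring mod 59: 51^1 ≡ 51, 51^2 ≡ 51² = 2601 ≡ 5. Since 3 = 2 + 1, 51^3 ≡ 5·51: 5·51 = 255 ≡ 19. So 51^3 ≡ 19 (mod 59).
Hence σ⁻¹(51) = 19.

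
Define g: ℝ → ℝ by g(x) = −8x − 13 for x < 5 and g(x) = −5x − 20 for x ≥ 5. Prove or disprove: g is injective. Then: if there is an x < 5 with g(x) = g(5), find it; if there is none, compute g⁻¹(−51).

4

Both pieces are strictly decreasing (slopes −8 and −5), so each is injective on its own interval.
The left piece maps (−∞, 5) onto (−53, ∞); the right piece maps [5, ∞) onto (−∞, −45].
These images overlap. In particular g(5) = −45 (right piece), and solving −8x − 13 = −45 on the left piece gives x = 4 < 5.
So g(4) = g(5) with 4 ≠ 5, and g is not injective. This x = 4 is the requested value below 5.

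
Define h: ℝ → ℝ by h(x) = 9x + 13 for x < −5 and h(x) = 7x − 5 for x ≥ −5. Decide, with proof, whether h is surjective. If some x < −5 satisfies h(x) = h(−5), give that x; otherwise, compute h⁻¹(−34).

-53/9

Both pieces are strictly increasing (slopes 9 and 7), so each is injective on its own interval.
The left piece maps (−∞, −5) onto (−∞, −32); the right piece maps [−5, ∞) onto [−40, ∞).
The union (−∞, −32) ∪ [−40, ∞) covers ℝ, so h is surjective.
For the follow-up: the images overlap, so an x < −5 with h(x) = h(−5) exists. h(−5) = −40; solving 9x + 13 = −40 for x < −5 gives x = (−40 − 13)/9 = −53/9.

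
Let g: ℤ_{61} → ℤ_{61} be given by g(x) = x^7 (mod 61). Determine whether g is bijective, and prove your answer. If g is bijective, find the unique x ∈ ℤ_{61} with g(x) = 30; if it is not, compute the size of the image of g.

17

Since 61 is prime, the nonzero elements of ℤ_{61} form a cyclic group of order 60.
As gcd(7, 60) = 1, raising to the 7th power is a bijection on this group: if u^7 ≡ v^7 then (uv^{−1})^7 = 1, and the only element of order dividing gcd(7, 60) = 1 is 1, so u = v.
With g(0) = 0 this makes g injective on all of ℤ_{61}, hence bijective (finite equal-size domain and codomain). In particular g is bijective.
Since g is bijective, we find the preimage of 30. The inverse of x ↦ x^7 on (ℤ_{61})^× is x ↦ x^43, because 7·43 = 301 = 5·60 + 1 ≡ 1 (mod 60) and x^{60} = 1 for x ≠ 0 (Fermat). So g⁻¹(30) = 30^43 mod 61.
Repeated squaring mod 61: 30^1 ≡ 30, 30^2 ≡ 30² = 900 ≡ 46, 30^4 ≡ 46² = 2116 ≡ 42, 30^8 ≡ 42² = 1764 ≡ 56, 30^16 ≡ 56² = 3136 ≡ 25, 30^32 ≡ 25² = 625 ≡ 15. Since 43 = 32 + 8 + 2 + 1, 30^43 ≡ 15·56·46·30: 15·56 = 840 ≡ 47, then 47·46 = 2162 ≡ 27, then 27·30 = 810 ≡ 17. So 30^43 ≡ 17 (mod 61).
Hence g⁻¹(30) = 17.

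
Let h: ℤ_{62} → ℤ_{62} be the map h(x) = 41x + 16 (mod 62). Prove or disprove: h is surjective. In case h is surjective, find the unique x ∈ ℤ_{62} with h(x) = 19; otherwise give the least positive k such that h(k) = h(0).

Recall: surjectivity means every element of the codomain has a preimage under h.
Since gcd(41, 62) = 1, 41 is invertible modulo 62. Euclid's algorithm: 62 = 1·41 + 21, 41 = 1·21 + 20, 21 = 1·20 + 1; back-substituting gives 1 = 59·41 − 39·62, so 41⁻¹ ≡ 59 (mod 62).
For any y ∈ ℤ_{62}, x = 59(y − 16) mod 62 satisfies h(x) = 41·59(y − 16) + 16 ≡ y (since 41·59 ≡ 1 mod 62). So every y has a preimage.
Thus h is surjective.
Since h is surjective, we compute h⁻¹(19): solve 41x + 16 ≡ 19 (mod 62), i.e. 41x ≡ 3 (mod 62).
Multiplying by 41⁻¹ = 59 gives x ≡ 59·3 = 177 = 2·62 + 53 ≡ 53 (mod 62).
Check: h(53) = 41·53 + 16 = 2189 = 35·62 + 19 ≡ 19 (mod 62).

53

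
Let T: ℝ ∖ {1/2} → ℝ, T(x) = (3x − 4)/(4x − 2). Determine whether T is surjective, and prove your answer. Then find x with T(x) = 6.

8/21

If T(x) = 3/4, cross-multiplying gives 4(3x − 4) = 3(4x − 2), which simplifies to −16 = −6 — false.  So 3/4 has no preimage and T is not surjective.
Solving T(x) = 6: cross-multiplying gives 3x − 4 = 6(4x − 2), which rearranges to −21x = −8, so x = 8/21.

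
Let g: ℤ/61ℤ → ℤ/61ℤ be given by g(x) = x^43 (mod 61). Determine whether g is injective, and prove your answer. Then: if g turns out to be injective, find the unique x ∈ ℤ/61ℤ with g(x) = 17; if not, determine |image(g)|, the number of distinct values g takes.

30

Since 61 is prime, the nonzero elements of ℤ/61ℤ form a cyclic group of order 60.
As gcd(43, 60) = 1, raising to the 43rd power is a bijection on this group: if x_1^43 ≡ x_2^43 then (x_1x_2^{−1})^43 = 1, and the only element of order dividing gcd(43, 60) = 1 is 1, so x_1 = x_2.
With g(0) = 0 this makes g injective on all of ℤ/61ℤ, hence bijective (finite equal-size domain and codomain). In particular g is injective.
Since g is injective, we find the preimage of 17. The inverse of x ↦ x^43 on (ℤ/61ℤ)^× is x ↦ x^7, because 43·7 = 301 = 5·60 + 1 ≡ 1 (mod 60) and x^{60} = 1 for x ≠ 0 (Fermat). So g⁻¹(17) = 17^7 mod 61.
Repeated squaring mod 61: 17^1 ≡ 17, 17^2 ≡ 17² = 289 ≡ 45, 17^4 ≡ 45² = 2025 ≡ 12. Since 7 = 4 + 2 + 1, 17^7 ≡ 12·45·17: 12·45 = 540 ≡ 52, then 52·17 = 884 ≡ 30. So 17^7 ≡ 30 (mod 61).
Hence g⁻¹(17) = 30.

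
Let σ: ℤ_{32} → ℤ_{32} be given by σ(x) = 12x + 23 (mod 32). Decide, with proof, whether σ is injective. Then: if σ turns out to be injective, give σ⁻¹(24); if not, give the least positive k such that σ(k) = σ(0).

Recall that injectivity means: for all x_1, x_2 in the domain, σ(x_1) = σ(x_2) implies x_1 = x_2.
We have gcd(12, 32) = 4 > 1. Taking x_1 = 0 and x_2 = 8: σ(0) = 23 and σ(8) = 12·8 + 23 = 119 ≡ 23 (mod 32).
So σ(0) = σ(8) while 0 ≠ 8, hence σ is not injective.
Since σ is not injective, we find the least positive k with σ(k) = σ(0): this means 12k ≡ 0 (mod 32), i.e. 32 ∣ 12k. Since gcd(12, 32) = 4, dividing through by 4 this holds exactly when 8 ∣ 3k, and as gcd(3, 8) = 1, exactly when 8 ∣ k.
The smallest positive such k is 8.

8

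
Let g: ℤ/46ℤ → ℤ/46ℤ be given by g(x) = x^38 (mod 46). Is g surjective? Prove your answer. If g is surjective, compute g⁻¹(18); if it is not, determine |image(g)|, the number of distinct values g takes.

g(22): Repeated squaring mod 46: 22^1 ≡ 22, 22^2 ≡ 22² = 484 ≡ 24, 22^4 ≡ 24² = 576 ≡ 24, 22^8 ≡ 24² = 576 ≡ 24, 22^16 ≡ 24² = 576 ≡ 24, 22^32 ≡ 24² = 576 ≡ 24. Since 38 = 32 + 4 + 2, 22^38 ≡ 24·24·24: 24·24 = 576 ≡ 24, then 24·24 = 576 ≡ 24. So 22^38 ≡ 24 (mod 46).
g(24): Repeated squaring mod 46: 24^1 ≡ 24, 24^2 ≡ 24² = 576 ≡ 24, 24^4 ≡ 24² = 576 ≡ 24, 24^8 ≡ 24² = 576 ≡ 24, 24^16 ≡ 24² = 576 ≡ 24, 24^32 ≡ 24² = 576 ≡ 24. Since 38 = 32 + 4 + 2, 24^38 ≡ 24·24·24: 24·24 = 576 ≡ 24, then 24·24 = 576 ≡ 24. So 24^38 ≡ 24 (mod 46).
So g(22) = g(24) = 24 while 22 ≠ 24, therefore g is not injective.
A non-injective map from the 46-element set ℤ/46ℤ to itself takes at most 45 distinct values, so it cannot be surjective. So g is not surjective.
Since g is not surjective, we determine |image(g)|. Computing x^38 mod 46 for each x (by repeated squaring, reducing mod 46 at every step), the values g(0), g(1), …, g(45) are: 0, 1, 32, 13, 12, 3, 2, 29, 16, 31, 4, 41, 18, 27, 8, 39, 6, 25, 26, 35, 36, 9, 24, 23, 24, 9, 36, 35, 26, 25, 6, 39, 8, 27, 18, 41, 4, 31, 16, 29, 2, 3, 12, 13, 32, 1.
The distinct values are {0, 1, 2, 3, 4, 6, 8, 9, 12, 13, 16, 18, 23, 24, 25, 26, 27, 29, 31, 32, 35, 36, 39, 41}; there are 24 of them.

24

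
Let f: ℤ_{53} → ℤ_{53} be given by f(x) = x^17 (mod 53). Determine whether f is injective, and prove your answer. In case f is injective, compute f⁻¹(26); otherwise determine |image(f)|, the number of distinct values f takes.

45

Since 53 is prime, the nonzero elements of ℤ_{53} form a cyclic group of order 52.
As gcd(17, 52) = 1, raising to the 17th power is a bijection on this group: if u^17 ≡ v^17 then (uv^{−1})^17 = 1, and the only element of order dividing gcd(17, 52) = 1 is 1, so u = v.
With f(0) = 0 this makes f injective on all of ℤ_{53}, hence bijective (finite equal-size domain and codomain). In particular f is injective.
Since f is injective, we find the preimage of 26. The inverse of x ↦ x^17 on (ℤ_{53})^× is x ↦ x^49, because 17·49 = 833 = 16·52 + 1 ≡ 1 (mod 52) and x^{52} = 1 for x ≠ 0 (Fermat). So f⁻¹(26) = 26^49 mod 53.
Repeated squaring mod 53: 26^1 ≡ 26, 26^2 ≡ 26² = 676 ≡ 40, 26^4 ≡ 40² = 1600 ≡ 10, 26^8 ≡ 10² = 100 ≡ 47, 26^16 ≡ 47² = 2209 ≡ 36, 26^32 ≡ 36² = 1296 ≡ 24. Since 49 = 32 + 16 + 1, 26^49 ≡ 24·36·26: 24·36 = 864 ≡ 16, then 16·26 = 416 ≡ 45. So 26^49 ≡ 45 (mod 53).
Hence f⁻¹(26) = 45.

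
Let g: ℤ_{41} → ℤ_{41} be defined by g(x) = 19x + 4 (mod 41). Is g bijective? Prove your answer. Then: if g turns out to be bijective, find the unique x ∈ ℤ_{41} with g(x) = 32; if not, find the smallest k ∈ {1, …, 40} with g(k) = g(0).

If g(a) = g(b), then 19a ≡ 19b (mod 41). Because gcd(19, 41) = 1, we may cancel 19 to get a ≡ b (mod 41).
We now compute 19⁻¹ mod 41 explicitly. Euclid's algorithm: 41 = 2·19 + 3, 19 = 6·3 + 1; back-substituting gives 1 = 13·19 − 6·41, so 19⁻¹ ≡ 13 (mod 41).
For any y ∈ ℤ_{41}, x = 13(y − 4) mod 41 satisfies g(x) = 19·13(y − 4) + 4 ≡ y (since 19·13 ≡ 1 mod 41). So every y has a preimage.
Hence g is bijective.
Since g is bijective, we compute g⁻¹(32): solve 19x + 4 ≡ 32 (mod 41), i.e. 19x ≡ 28 (mod 41).
Multiplying by 19⁻¹ = 13 gives x ≡ 13·28 = 364 = 8·41 + 36 ≡ 36 (mod 41).
Check: g(36) = 19·36 + 4 = 688 = 16·41 + 32 ≡ 32 (mod 41).

36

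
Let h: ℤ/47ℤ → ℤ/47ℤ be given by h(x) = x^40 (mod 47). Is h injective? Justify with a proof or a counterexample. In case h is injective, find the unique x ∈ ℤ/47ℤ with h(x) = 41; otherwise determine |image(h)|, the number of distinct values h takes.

24

h(23): Repeated squaring mod 47: 23^1 ≡ 23, 23^2 ≡ 23² = 529 ≡ 12, 23^4 ≡ 12² = 144 ≡ 3, 23^8 ≡ 3² = 9, 23^16 ≡ 9² = 81 ≡ 34, 23^32 ≡ 34² = 1156 ≡ 28. Since 40 = 32 + 8, 23^40 ≡ 28·9: 28·9 = 252 ≡ 17. So 23^40 ≡ 17 (mod 47).
h(24): Repeated squaring mod 47: 24^1 ≡ 24, 24^2 ≡ 24² = 576 ≡ 12, 24^4 ≡ 12² = 144 ≡ 3, 24^8 ≡ 3² = 9, 24^16 ≡ 9² = 81 ≡ 34, 24^32 ≡ 34² = 1156 ≡ 28. Since 40 = 32 + 8, 24^40 ≡ 28·9: 28·9 = 252 ≡ 17. So 24^40 ≡ 17 (mod 47).
So h(23) = h(24) = 17 while 23 ≠ 24, so h is not injective.
Since h is not injective, we determine |image(h)|. Computing x^40 mod 47 for each x (by repeated squaring, reducing mod 47 at every step), the values h(0), h(1), …, h(46) are: 0, 1, 36, 2, 27, 9, 25, 6, 32, 4, 42, 14, 7, 16, 28, 18, 24, 37, 3, 21, 8, 12, 34, 17, 17, 34, 12, 8, 21, 3, 37, 24, 18, 28, 16, 7, 14, 42, 4, 32, 6, 25, 9, 27, 2, 36, 1.
The distinct values are {0, 1, 2, 3, 4, 6, 7, 8, 9, 12, 14, 16, 17, 18, 21, 24, 25, 27, 28, 32, 34, 36, 37, 42}; there are 24 of them.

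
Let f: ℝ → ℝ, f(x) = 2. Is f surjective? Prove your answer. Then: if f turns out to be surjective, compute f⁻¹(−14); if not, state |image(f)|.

Recall that f is surjective if every y in the codomain equals f(x) for some x in the domain.
f(x) = 2 for all x, so 3 has no preimage and f is not surjective.
Since f is not surjective, we state |image(f)|: the image of f is {2}, which has 1 element.

1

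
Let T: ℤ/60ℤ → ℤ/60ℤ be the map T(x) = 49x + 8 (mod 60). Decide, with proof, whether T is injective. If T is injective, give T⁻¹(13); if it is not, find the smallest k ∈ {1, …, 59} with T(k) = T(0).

Recall that T is injective if T(u) = T(v) implies u = v.
If T(u) = T(v), then 49u ≡ 49v (mod 60). Because gcd(49, 60) = 1, we may cancel 49 to get u ≡ v (mod 60).
Hence T is injective.
We now compute 49⁻¹ mod 60 explicitly. Euclid's algorithm: 60 = 1·49 + 11, 49 = 4·11 + 5, 11 = 2·5 + 1; back-substituting gives 1 = 49·49 − 40·60, so 49⁻¹ ≡ 49 (mod 60).
Since T is injective, we find T⁻¹(13): we need 49x ≡ 13 − 8 ≡ 5 (mod 60). Using 49⁻¹ = 49: x ≡ 49·5 = 245 = 4·60 + 5, so x = 5.
Check: T(5) = 49·5 + 8 = 253 = 4·60 + 13 ≡ 13 (mod 60).

5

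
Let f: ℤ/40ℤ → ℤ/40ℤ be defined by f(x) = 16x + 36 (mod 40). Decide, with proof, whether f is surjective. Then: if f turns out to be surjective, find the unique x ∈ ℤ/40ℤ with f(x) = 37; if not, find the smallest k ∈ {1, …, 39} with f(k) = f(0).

Since gcd(16, 40) = 8, we have 16x ≡ 0 (mod 8) for all x, so f(x) ≡ 4 (mod 8).
But 0 ≢ 4 (mod 8), so 0 ∈ ℤ/40ℤ has no preimage. Therefore f is not surjective.
Since f is not surjective, we find the least positive k with f(k) = f(0): this means 16k ≡ 0 (mod 40), i.e. 40 ∣ 16k. Since gcd(16, 40) = 8, dividing through by 8 this holds exactly when 5 ∣ 2k, and as gcd(2, 5) = 1, exactly when 5 ∣ k.
The smallest positive such k is 5.

5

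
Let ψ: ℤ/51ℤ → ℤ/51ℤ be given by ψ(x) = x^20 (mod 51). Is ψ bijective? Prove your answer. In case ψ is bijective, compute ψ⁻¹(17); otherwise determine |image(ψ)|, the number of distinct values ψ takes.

10

ψ(1) = 1^20 = 1.
ψ(4): Repeated squaring mod 51: 4^1 ≡ 4, 4^2 ≡ 4² = 16, 4^4 ≡ 16² = 256 ≡ 1, 4^8 ≡ 1² = 1, 4^16 ≡ 1² = 1. Since 20 = 16 + 4, 4^20 ≡ 1·1: 1·1 = 1. So 4^20 ≡ 1 (mod 51).
So ψ(1) = ψ(4) = 1 while 1 ≠ 4, so ψ is not injective, hence not bijective.
Since ψ is not bijective, we determine |image(ψ)|. Computing x^20 mod 51 for each x (by repeated squaring, reducing mod 51 at every step), the values ψ(0), ψ(1), …, ψ(50) are: 0, 1, 16, 30, 1, 13, 21, 4, 16, 33, 4, 4, 30, 1, 13, 33, 1, 34, 18, 16, 13, 18, 13, 4, 21, 16, 16, 21, 4, 13, 18, 13, 16, 18, 34, 1, 33, 13, 1, 30, 4, 4, 33, 16, 4, 21, 13, 1, 30, 16, 1.
The distinct values are {0, 1, 4, 13, 16, 18, 21, 30, 33, 34}; there are 10 of them.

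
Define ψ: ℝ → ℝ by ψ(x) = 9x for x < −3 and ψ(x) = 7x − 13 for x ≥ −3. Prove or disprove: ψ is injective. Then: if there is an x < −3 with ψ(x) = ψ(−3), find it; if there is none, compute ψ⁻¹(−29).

Both pieces are strictly increasing (slopes 9 and 7), so each is injective on its own interval.
The left piece maps (−∞, −3) onto (−∞, −27); the right piece maps [−3, ∞) onto [−34, ∞).
These images overlap. In particular ψ(−3) = −34 (right piece), and solving 9x = −34 on the left piece gives x = −34/9 < −3.
So ψ(−34/9) = ψ(−3) with −34/9 ≠ −3, and ψ is not injective. This x = −34/9 is the requested value below −3.

-34/9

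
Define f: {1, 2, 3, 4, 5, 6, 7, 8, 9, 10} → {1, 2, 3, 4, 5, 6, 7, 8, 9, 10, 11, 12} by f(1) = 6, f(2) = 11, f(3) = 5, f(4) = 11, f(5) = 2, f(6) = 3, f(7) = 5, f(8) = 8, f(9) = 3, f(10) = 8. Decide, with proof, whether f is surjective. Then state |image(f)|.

6

No element maps to 1, so f is not surjective.
The image of f is {2, 3, 5, 6, 8, 11}, which has 6 elements.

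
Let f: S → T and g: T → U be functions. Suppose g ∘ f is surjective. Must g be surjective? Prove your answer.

Let c ∈ U. Since g ∘ f is surjective, some a ∈ S has g(f(a)) = c. Then b = f(a) ∈ T satisfies g(b) = c. So g is surjective.

surjective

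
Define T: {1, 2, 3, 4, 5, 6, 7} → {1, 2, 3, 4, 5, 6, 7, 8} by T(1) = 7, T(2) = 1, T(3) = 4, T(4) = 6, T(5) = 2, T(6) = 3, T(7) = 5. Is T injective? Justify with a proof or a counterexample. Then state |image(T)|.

The values T(1), …, T(7) are 7, 1, 4, 6, 2, 3, 5 — all distinct.
So T(x_1) = T(x_2) only when x_1 = x_2, and T is injective.
The image of T is {1, 2, 3, 4, 5, 6, 7}, which has 7 elements.

7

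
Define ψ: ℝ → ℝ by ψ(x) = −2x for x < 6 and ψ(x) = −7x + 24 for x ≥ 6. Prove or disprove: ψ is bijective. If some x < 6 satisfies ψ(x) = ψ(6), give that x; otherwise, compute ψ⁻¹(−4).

Both pieces are strictly decreasing (slopes −2 and −7), so each is injective on its own interval.
The left piece maps (−∞, 6) onto (−12, ∞); the right piece maps [6, ∞) onto (−∞, −18].
The images leave a gap (−12 has no preimage), so ψ is not surjective, hence not bijective.
Because the two images are disjoint, no x < 6 has ψ(x) = ψ(6), so we compute ψ⁻¹(−4): −4 lies in (−12, ∞), so solve −2x = −4: x = (−4 − 0)/(−2) = 2.

2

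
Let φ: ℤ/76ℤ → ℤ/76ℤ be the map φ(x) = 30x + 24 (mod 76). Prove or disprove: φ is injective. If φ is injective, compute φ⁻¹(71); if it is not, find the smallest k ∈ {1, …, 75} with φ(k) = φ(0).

38

By definition, injectivity means: for all x_1, x_2 in the domain, φ(x_1) = φ(x_2) implies x_1 = x_2.
We have gcd(30, 76) = 2 > 1. Taking x_1 = 0 and x_2 = 38: φ(0) = 24 and φ(38) = 30·38 + 24 = 1164 ≡ 24 (mod 76).
So φ(0) = φ(38) while 0 ≠ 38, hence φ is not injective.
Since φ is not injective, we find the least positive k with φ(k) = φ(0): this means 30k ≡ 0 (mod 76), i.e. 76 ∣ 30k. Since gcd(30, 76) = 2, dividing through by 2 this holds exactly when 38 ∣ 15k, and as gcd(15, 38) = 1, exactly when 38 ∣ k.
The smallest positive such k is 38.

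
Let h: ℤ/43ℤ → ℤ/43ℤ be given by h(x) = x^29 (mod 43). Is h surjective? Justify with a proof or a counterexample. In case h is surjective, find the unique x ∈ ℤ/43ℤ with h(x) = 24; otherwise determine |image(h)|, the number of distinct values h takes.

Since 43 is prime, the nonzero elements of ℤ/43ℤ form a cyclic group of order 42.
As gcd(29, 42) = 1, raising to the 29th power is a bijection on this group: if s^29 ≡ t^29 then (st^{−1})^29 = 1, and the only element of order dividing gcd(29, 42) = 1 is 1, so s = t.
With h(0) = 0 this makes h injective on all of ℤ/43ℤ, hence bijective (finite equal-size domain and codomain). In particular h is surjective.
Since h is surjective, we find the preimage of 24. The inverse of x ↦ x^29 on (ℤ/43ℤ)^× is x ↦ x^29, because 29·29 = 841 = 20·42 + 1 ≡ 1 (mod 42) and x^{42} = 1 for x ≠ 0 (Fermat). So h⁻¹(24) = 24^29 mod 43.
Repeated squaring mod 43: 24^1 ≡ 24, 24^2 ≡ 24² = 576 ≡ 17, 24^4 ≡ 17² = 289 ≡ 31, 24^8 ≡ 31² = 961 ≡ 15, 24^16 ≡ 15² = 225 ≡ 10. Since 29 = 16 + 8 + 4 + 1, 24^29 ≡ 10·15·31·24: 10·15 = 150 ≡ 21, then 21·31 = 651 ≡ 6, then 6·24 = 144 ≡ 15. So 24^29 ≡ 15 (mod 43).
Hence h⁻¹(24) = 15.

15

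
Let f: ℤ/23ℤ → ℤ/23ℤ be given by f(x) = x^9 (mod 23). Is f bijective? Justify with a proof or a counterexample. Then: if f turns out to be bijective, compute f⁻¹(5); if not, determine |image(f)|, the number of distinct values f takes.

Since 23 is prime, the nonzero elements of ℤ/23ℤ form a cyclic group of order 22.
As gcd(9, 22) = 1, raising to the 9th power is a bijection on this group: if s^9 ≡ t^9 then (st^{−1})^9 = 1, and the only element of order dividing gcd(9, 22) = 1 is 1, so s = t.
With f(0) = 0 this makes f injective on all of ℤ/23ℤ, hence bijective (finite equal-size domain and codomain). In particular f is bijective.
Since f is bijective, we find the preimage of 5. The inverse of x ↦ x^9 on (ℤ/23ℤ)^× is x ↦ x^5, because 9·5 = 45 = 2·22 + 1 ≡ 1 (mod 22) and x^{22} = 1 for x ≠ 0 (Fermat). So f⁻¹(5) = 5^5 mod 23.
Repeated squaring mod 23: 5^1 ≡ 5, 5^2 ≡ 5² = 25 ≡ 2, 5^4 ≡ 2² = 4. Since 5 = 4 + 1, 5^5 ≡ 4·5: 4·5 = 20. So 5^5 ≡ 20 (mod 23).
Hence f⁻¹(5) = 20.

20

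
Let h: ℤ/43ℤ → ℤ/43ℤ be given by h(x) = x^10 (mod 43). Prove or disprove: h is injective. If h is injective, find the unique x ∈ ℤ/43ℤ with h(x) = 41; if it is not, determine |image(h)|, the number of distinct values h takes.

22

h(21): Repeated squaring mod 43: 21^1 ≡ 21, 21^2 ≡ 21² = 441 ≡ 11, 21^4 ≡ 11² = 121 ≡ 35, 21^8 ≡ 35² = 1225 ≡ 21. Since 10 = 8 + 2, 21^10 ≡ 21·11: 21·11 = 231 ≡ 16. So 21^10 ≡ 16 (mod 43).
h(22): Repeated squaring mod 43: 22^1 ≡ 22, 22^2 ≡ 22² = 484 ≡ 11, 22^4 ≡ 11² = 121 ≡ 35, 22^8 ≡ 35² = 1225 ≡ 21. Since 10 = 8 + 2, 22^10 ≡ 21·11: 21·11 = 231 ≡ 16. So 22^10 ≡ 16 (mod 43).
So h(21) = h(22) = 16 while 21 ≠ 22, therefore h is not injective.
Since h is not injective, we determine |image(h)|. Computing x^10 mod 43 for each x (by repeated squaring, reducing mod 43 at every step), the values h(0), h(1), …, h(42) are: 0, 1, 35, 10, 21, 24, 6, 36, 4, 14, 23, 41, 38, 15, 13, 25, 11, 9, 17, 40, 31, 16, 16, 31, 40, 17, 9, 11, 25, 13, 15, 38, 41, 23, 14, 4, 36, 6, 24, 21, 10, 35, 1.
The distinct values are {0, 1, 4, 6, 9, 10, 11, 13, 14, 15, 16, 17, 21, 23, 24, 25, 31, 35, 36, 38, 40, 41}; there are 22 of them.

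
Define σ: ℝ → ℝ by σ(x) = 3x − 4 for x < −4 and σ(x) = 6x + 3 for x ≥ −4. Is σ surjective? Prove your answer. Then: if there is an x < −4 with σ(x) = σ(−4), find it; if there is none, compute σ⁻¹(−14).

Both pieces are strictly increasing (slopes 3 and 6), so each is injective on its own interval.
The left piece maps (−∞, −4) onto (−∞, −16); the right piece maps [−4, ∞) onto [−21, ∞).
The union (−∞, −16) ∪ [−21, ∞) covers ℝ, so σ is surjective.
For the follow-up: the images overlap, so an x < −4 with σ(x) = σ(−4) exists. σ(−4) = −21; solving 3x − 4 = −21 for x < −4 gives x = (−21 + 4)/3 = −17/3.

-17/3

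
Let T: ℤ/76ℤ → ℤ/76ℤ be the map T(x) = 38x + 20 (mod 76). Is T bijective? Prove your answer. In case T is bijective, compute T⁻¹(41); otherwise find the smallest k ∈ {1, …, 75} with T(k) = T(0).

2

We have gcd(38, 76) = 38 > 1. Taking u = 0 and v = 2: T(0) = 20 and T(2) = 38·2 + 20 = 96 ≡ 20 (mod 76).
So T(0) = T(2) while 0 ≠ 2, hence T is not injective, hence not bijective.
Since T is not bijective, we find the least positive k with T(k) = T(0): this means 38k ≡ 0 (mod 76), i.e. 76 ∣ 38k. Since gcd(38, 76) = 38, dividing through by 38 this holds exactly when 2 ∣ k.
The smallest positive such k is 2.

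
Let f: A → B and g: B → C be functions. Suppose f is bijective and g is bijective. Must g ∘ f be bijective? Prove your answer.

bijective

Injectivity: if g(f(u)) = g(f(v)) then f(u) = f(v) (g injective) so u = v (f injective).
Surjectivity: for c ∈ C pick b with g(b) = c, then a with f(a) = b; then (g ∘ f)(a) = c.
So g ∘ f is bijective.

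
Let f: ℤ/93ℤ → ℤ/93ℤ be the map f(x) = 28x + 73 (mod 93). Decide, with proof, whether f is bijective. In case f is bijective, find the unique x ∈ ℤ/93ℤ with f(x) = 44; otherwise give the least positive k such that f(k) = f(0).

82

Recall: injectivity means: for all s, t in the domain, f(s) = f(t) implies s = t.
If f(s) = f(t), then 28s ≡ 28t (mod 93). Because gcd(28, 93) = 1, we may cancel 28 to get s ≡ t (mod 93).
We now compute 28⁻¹ mod 93 explicitly. Euclid's algorithm: 93 = 3·28 + 9, 28 = 3·9 + 1; back-substituting gives 1 = 10·28 − 3·93, so 28⁻¹ ≡ 10 (mod 93).
For any y ∈ ℤ/93ℤ, x = 10(y − 73) mod 93 satisfies f(x) = 28·10(y − 73) + 73 ≡ y (since 28·10 ≡ 1 mod 93). So every y has a preimage.
Thus f is bijective.
Since f is bijective, we find f⁻¹(44): we need 28x ≡ 44 − 73 ≡ 64 (mod 93). Using 28⁻¹ = 10: x ≡ 10·64 = 640 = 6·93 + 82, so x = 82.
Check: f(82) = 28·82 + 73 = 2369 = 25·93 + 44 ≡ 44 (mod 93).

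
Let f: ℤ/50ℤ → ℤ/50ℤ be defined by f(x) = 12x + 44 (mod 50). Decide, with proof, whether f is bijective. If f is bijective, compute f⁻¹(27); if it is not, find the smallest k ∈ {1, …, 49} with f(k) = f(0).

25

Recall that injectivity means: for all s, t in the domain, f(s) = f(t) implies s = t.
We have gcd(12, 50) = 2 > 1. Taking s = 0 and t = 25: f(0) = 44 and f(25) = 12·25 + 44 = 344 ≡ 44 (mod 50).
So f(0) = f(25) while 0 ≠ 25, so f is not injective, hence not bijective.
Since f is not bijective, we find the least positive k with f(k) = f(0): this means 12k ≡ 0 (mod 50), i.e. 50 ∣ 12k. Since gcd(12, 50) = 2, dividing through by 2 this holds exactly when 25 ∣ 6k, and as gcd(6, 25) = 1, exactly when 25 ∣ k.
The smallest positive such k is 25.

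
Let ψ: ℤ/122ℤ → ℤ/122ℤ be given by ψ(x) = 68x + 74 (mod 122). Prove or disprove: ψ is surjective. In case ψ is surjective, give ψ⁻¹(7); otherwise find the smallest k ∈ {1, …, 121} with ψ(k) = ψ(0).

61

By definition, ψ is surjective if every y in the codomain equals ψ(x) for some x in the domain.
Since gcd(68, 122) = 2, we have 68x ≡ 0 (mod 2) for all x, so ψ(x) ≡ 0 (mod 2).
But 1 ≢ 0 (mod 2), so 1 ∈ ℤ/122ℤ has no preimage. Hence ψ is not surjective.
Since ψ is not surjective, we find the least positive k with ψ(k) = ψ(0): this means 68k ≡ 0 (mod 122), i.e. 122 ∣ 68k. Since gcd(68, 122) = 2, dividing through by 2 this holds exactly when 61 ∣ 34k, and as gcd(34, 61) = 1, exactly when 61 ∣ k.
The smallest positive such k is 61.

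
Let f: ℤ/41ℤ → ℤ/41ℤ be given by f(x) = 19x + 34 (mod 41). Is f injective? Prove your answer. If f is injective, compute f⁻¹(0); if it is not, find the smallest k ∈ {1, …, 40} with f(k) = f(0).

If f(u) = f(v), then 19u ≡ 19v (mod 41). Because gcd(19, 41) = 1, we may cancel 19 to get u ≡ v (mod 41).
Therefore f is injective.
We now compute 19⁻¹ mod 41 explicitly. Euclid's algorithm: 41 = 2·19 + 3, 19 = 6·3 + 1; back-substituting gives 1 = 13·19 − 6·41, so 19⁻¹ ≡ 13 (mod 41).
Since f is injective, we find f⁻¹(0): we need 19x ≡ 0 − 34 ≡ 7 (mod 41). Using 19⁻¹ = 13: x ≡ 13·7 = 91 = 2·41 + 9, so x = 9.
Check: f(9) = 19·9 + 34 = 205 = 5·41 + 0 ≡ 0 (mod 41).

9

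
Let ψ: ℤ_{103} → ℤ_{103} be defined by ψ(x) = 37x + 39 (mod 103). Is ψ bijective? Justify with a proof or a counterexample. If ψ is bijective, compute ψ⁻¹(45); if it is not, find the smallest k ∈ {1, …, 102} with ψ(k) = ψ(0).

If ψ(a) = ψ(b), then 37a ≡ 37b (mod 103). Because gcd(37, 103) = 1, we may cancel 37 to get a ≡ b (mod 103).
We now compute 37⁻¹ mod 103 explicitly. Euclid's algorithm: 103 = 2·37 + 29, 37 = 1·29 + 8, 29 = 3·8 + 5, 8 = 1·5 + 3, 5 = 1·3 + 2, 3 = 1·2 + 1; back-substituting gives 1 = 39·37 − 14·103, so 37⁻¹ ≡ 39 (mod 103).
Then y ↦ 39(y − 39) is a two-sided inverse to ψ, so every y ∈ ℤ_{103} has a preimage.
Hence ψ is bijective.
Since ψ is bijective, we compute ψ⁻¹(45): solve 37x + 39 ≡ 45 (mod 103), i.e. 37x ≡ 6 (mod 103).
Multiplying by 37⁻¹ = 39 gives x ≡ 39·6 = 234 = 2·103 + 28 ≡ 28 (mod 103).
Check: ψ(28) = 37·28 + 39 = 1075 = 10·103 + 45 ≡ 45 (mod 103).

28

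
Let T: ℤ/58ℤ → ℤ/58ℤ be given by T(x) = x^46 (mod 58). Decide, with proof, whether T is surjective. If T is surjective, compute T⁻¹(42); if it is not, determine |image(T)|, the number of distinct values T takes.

30

T(28): Repeated squaring mod 58: 28^1 ≡ 28, 28^2 ≡ 28² = 784 ≡ 30, 28^4 ≡ 30² = 900 ≡ 30, 28^8 ≡ 30² = 900 ≡ 30, 28^16 ≡ 30² = 900 ≡ 30, 28^32 ≡ 30² = 900 ≡ 30. Since 46 = 32 + 8 + 4 + 2, 28^46 ≡ 30·30·30·30: 30·30 = 900 ≡ 30, then 30·30 = 900 ≡ 30, then 30·30 = 900 ≡ 30. So 28^46 ≡ 30 (mod 58).
T(30): Repeated squaring mod 58: 30^1 ≡ 30, 30^2 ≡ 30² = 900 ≡ 30, 30^4 ≡ 30² = 900 ≡ 30, 30^8 ≡ 30² = 900 ≡ 30, 30^16 ≡ 30² = 900 ≡ 30, 30^32 ≡ 30² = 900 ≡ 30. Since 46 = 32 + 8 + 4 + 2, 30^46 ≡ 30·30·30·30: 30·30 = 900 ≡ 30, then 30·30 = 900 ≡ 30, then 30·30 = 900 ≡ 30. So 30^46 ≡ 30 (mod 58).
So T(28) = T(30) = 30 while 28 ≠ 30, hence T is not injective.
A non-injective map from the 58-element set ℤ/58ℤ to itself takes at most 57 distinct values, so it cannot be surjective. So T is not surjective.
Since T is not surjective, we determine |image(T)|. Computing x^46 mod 58 for each x (by repeated squaring, reducing mod 58 at every step), the values T(0), T(1), …, T(57) are: 0, 1, 42, 35, 24, 45, 20, 23, 22, 7, 34, 33, 28, 25, 38, 9, 54, 57, 4, 5, 36, 51, 52, 49, 16, 53, 6, 13, 30, 29, 30, 13, 6, 53, 16, 49, 52, 51, 36, 5, 4, 57, 54, 9, 38, 25, 28, 33, 34, 7, 22, 23, 20, 45, 24, 35, 42, 1.
The distinct values are {0, 1, 4, 5, 6, 7, 9, 13, 16, 20, 22, 23, 24, 25, 28, 29, 30, 33, 34, 35, 36, 38, 42, 45, 49, 51, 52, 53, 54, 57}; there are 30 of them.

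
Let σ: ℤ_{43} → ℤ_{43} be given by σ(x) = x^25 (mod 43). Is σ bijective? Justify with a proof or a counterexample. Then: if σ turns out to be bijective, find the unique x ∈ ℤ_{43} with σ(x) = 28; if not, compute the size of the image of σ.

Since 43 is prime, the nonzero elements of ℤ_{43} form a cyclic group of order 42.
As gcd(25, 42) = 1, raising to the 25th power is a bijection on this group: if a^25 ≡ b^25 then (ab^{−1})^25 = 1, and the only element of order dividing gcd(25, 42) = 1 is 1, so a = b.
With σ(0) = 0 this makes σ injective on all of ℤ_{43}, hence bijective (finite equal-size domain and codomain). In particular σ is bijective.
Since σ is bijective, we find the preimage of 28. The inverse of x ↦ x^25 on (ℤ_{43})^× is x ↦ x^37, because 25·37 = 925 = 22·42 + 1 ≡ 1 (mod 42) and x^{42} = 1 for x ≠ 0 (Fermat). So σ⁻¹(28) = 28^37 mod 43.
Repeated squaring mod 43: 28^1 ≡ 28, 28^2 ≡ 28² = 784 ≡ 10, 28^4 ≡ 10² = 100 ≡ 14, 28^8 ≡ 14² = 196 ≡ 24, 28^16 ≡ 24² = 576 ≡ 17, 28^32 ≡ 17² = 289 ≡ 31. Since 37 = 32 + 4 + 1, 28^37 ≡ 31·14·28: 31·14 = 434 ≡ 4, then 4·28 = 112 ≡ 26. So 28^37 ≡ 26 (mod 43).
Hence σ⁻¹(28) = 26.

26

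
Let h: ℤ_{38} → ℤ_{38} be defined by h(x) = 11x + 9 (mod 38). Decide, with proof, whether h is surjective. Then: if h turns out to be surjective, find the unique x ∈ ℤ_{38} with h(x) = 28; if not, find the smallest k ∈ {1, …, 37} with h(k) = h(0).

19

Recall: h is surjective if every y in the codomain equals h(x) for some x in the domain.
Since gcd(11, 38) = 1, 11 is invertible modulo 38. Euclid's algorithm: 38 = 3·11 + 5, 11 = 2·5 + 1; back-substituting gives 1 = 7·11 − 2·38, so 11⁻¹ ≡ 7 (mod 38).
For any y ∈ ℤ_{38}, x = 7(y − 9) mod 38 satisfies h(x) = 11·7(y − 9) + 9 ≡ y (since 11·7 ≡ 1 mod 38). So every y has a preimage.
Therefore h is surjective.
Since h is surjective, we find h⁻¹(28): we need 11x ≡ 28 − 9 ≡ 19 (mod 38). Using 11⁻¹ = 7: x ≡ 7·19 = 133 = 3·38 + 19, so x = 19.
Check: h(19) = 11·19 + 9 = 218 = 5·38 + 28 ≡ 28 (mod 38).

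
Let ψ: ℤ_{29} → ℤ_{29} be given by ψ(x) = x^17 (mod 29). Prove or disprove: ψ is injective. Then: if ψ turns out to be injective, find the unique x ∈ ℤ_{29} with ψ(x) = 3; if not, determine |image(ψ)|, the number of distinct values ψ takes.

11

Since 29 is prime, the nonzero elements of ℤ_{29} form a cyclic group of order 28.
As gcd(17, 28) = 1, raising to the 17th power is a bijection on this group: if s^17 ≡ t^17 then (st^{−1})^17 = 1, and the only element of order dividing gcd(17, 28) = 1 is 1, so s = t.
With ψ(0) = 0 this makes ψ injective on all of ℤ_{29}, hence bijective (finite equal-size domain and codomain). In particular ψ is injective.
Since ψ is injective, we find the preimage of 3. The inverse of x ↦ x^17 on (ℤ_{29})^× is x ↦ x^5, because 17·5 = 85 = 3·28 + 1 ≡ 1 (mod 28) and x^{28} = 1 for x ≠ 0 (Fermat). So ψ⁻¹(3) = 3^5 mod 29.
Repeated squaring mod 29: 3^1 ≡ 3, 3^2 ≡ 3² = 9, 3^4 ≡ 9² = 81 ≡ 23. Since 5 = 4 + 1, 3^5 ≡ 23·3: 23·3 = 69 ≡ 11. So 3^5 ≡ 11 (mod 29).
Hence ψ⁻¹(3) = 11.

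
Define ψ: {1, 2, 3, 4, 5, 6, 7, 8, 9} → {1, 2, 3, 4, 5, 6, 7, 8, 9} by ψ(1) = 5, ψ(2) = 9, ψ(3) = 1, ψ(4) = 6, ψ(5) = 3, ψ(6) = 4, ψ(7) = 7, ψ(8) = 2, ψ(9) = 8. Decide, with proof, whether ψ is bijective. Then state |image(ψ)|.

The values 5, 9, 1, 6, 3, 4, 7, 2, 8 are a permutation of {1, 2, 3, 4, 5, 6, 7, 8, 9}: each element appears exactly once.
So ψ is injective and surjective, hence bijective.
The image of ψ is {1, 2, 3, 4, 5, 6, 7, 8, 9}, which has 9 elements.

9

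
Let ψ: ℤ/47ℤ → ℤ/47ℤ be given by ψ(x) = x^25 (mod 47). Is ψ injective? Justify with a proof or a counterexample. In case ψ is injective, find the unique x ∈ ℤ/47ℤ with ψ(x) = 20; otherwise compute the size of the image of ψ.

Since 47 is prime, the nonzero elements of ℤ/47ℤ form a cyclic group of order 46.
As gcd(25, 46) = 1, raising to the 25th power is a bijection on this group: if a^25 ≡ b^25 then (ab^{−1})^25 = 1, and the only element of order dividing gcd(25, 46) = 1 is 1, so a = b.
With ψ(0) = 0 this makes ψ injective on all of ℤ/47ℤ, hence bijective (finite equal-size domain and codomain). In particular ψ is injective.
Since ψ is injective, we find the preimage of 20. The inverse of x ↦ x^25 on (ℤ/47ℤ)^× is x ↦ x^35, because 25·35 = 875 = 19·46 + 1 ≡ 1 (mod 46) and x^{46} = 1 for x ≠ 0 (Fermat). So ψ⁻¹(20) = 20^35 mod 47.
Repeated squaring mod 47: 20^1 ≡ 20, 20^2 ≡ 20² = 400 ≡ 24, 20^4 ≡ 24² = 576 ≡ 12, 20^8 ≡ 12² = 144 ≡ 3, 20^16 ≡ 3² = 9, 20^32 ≡ 9² = 81 ≡ 34. Since 35 = 32 + 2 + 1, 20^35 ≡ 34·24·20: 34·24 = 816 ≡ 17, then 17·20 = 340 ≡ 11. So 20^35 ≡ 11 (mod 47).
Hence ψ⁻¹(20) = 11.

11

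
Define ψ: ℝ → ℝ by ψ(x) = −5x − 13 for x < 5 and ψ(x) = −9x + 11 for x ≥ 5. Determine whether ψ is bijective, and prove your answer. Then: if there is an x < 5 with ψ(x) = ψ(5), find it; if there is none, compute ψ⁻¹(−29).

Both pieces are strictly decreasing (slopes −5 and −9), so each is injective on its own interval.
The left piece maps (−∞, 5) onto (−38, ∞); the right piece maps [5, ∞) onto (−∞, −34].
These images overlap. In particular ψ(5) = −34 (right piece), and solving −5x − 13 = −34 on the left piece gives x = 21/5 < 5.
So ψ(21/5) = ψ(5) with 21/5 ≠ 5, and ψ is not injective, hence not bijective. This x = 21/5 is the requested value below 5.

21/5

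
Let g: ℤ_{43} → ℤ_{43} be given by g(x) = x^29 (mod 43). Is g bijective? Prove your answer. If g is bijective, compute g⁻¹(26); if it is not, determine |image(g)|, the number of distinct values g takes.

Since 43 is prime, the nonzero elements of ℤ_{43} form a cyclic group of order 42.
As gcd(29, 42) = 1, raising to the 29th power is a bijection on this group: if s^29 ≡ t^29 then (st^{−1})^29 = 1, and the only element of order dividing gcd(29, 42) = 1 is 1, so s = t.
With g(0) = 0 this makes g injective on all of ℤ_{43}, hence bijective (finite equal-size domain and codomain). In particular g is bijective.
Since g is bijective, we find the preimage of 26. The inverse of x ↦ x^29 on (ℤ_{43})^× is x ↦ x^29, because 29·29 = 841 = 20·42 + 1 ≡ 1 (mod 42) and x^{42} = 1 for x ≠ 0 (Fermat). So g⁻¹(26) = 26^29 mod 43.
Repeated squaring mod 43: 26^1 ≡ 26, 26^2 ≡ 26² = 676 ≡ 31, 26^4 ≡ 31² = 961 ≡ 15, 26^8 ≡ 15² = 225 ≡ 10, 26^16 ≡ 10² = 100 ≡ 14. Since 29 = 16 + 8 + 4 + 1, 26^29 ≡ 14·10·15·26: 14·10 = 140 ≡ 11, then 11·15 = 165 ≡ 36, then 36·26 = 936 ≡ 33. So 26^29 ≡ 33 (mod 43).
Hence g⁻¹(26) = 33.

33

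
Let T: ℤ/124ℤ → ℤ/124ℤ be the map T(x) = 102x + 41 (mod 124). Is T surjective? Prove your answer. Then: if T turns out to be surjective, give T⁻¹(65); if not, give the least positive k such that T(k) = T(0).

By definition, surjectivity means every element of the codomain has a preimage under T.
Since gcd(102, 124) = 2, we have 102x ≡ 0 (mod 2) for all x, so T(x) ≡ 1 (mod 2).
But 0 ≢ 1 (mod 2), so 0 ∈ ℤ/124ℤ has no preimage. Hence T is not surjective.
Since T is not surjective, we find the least positive k with T(k) = T(0): this means 102k ≡ 0 (mod 124), i.e. 124 ∣ 102k. Since gcd(102, 124) = 2, dividing through by 2 this holds exactly when 62 ∣ 51k, and as gcd(51, 62) = 1, exactly when 62 ∣ k.
The smallest positive such k is 62.

62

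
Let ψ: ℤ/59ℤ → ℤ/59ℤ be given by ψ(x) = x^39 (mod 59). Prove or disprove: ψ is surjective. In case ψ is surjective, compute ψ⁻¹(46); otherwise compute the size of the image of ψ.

Since 59 is prime, the nonzero elements of ℤ/59ℤ form a cyclic group of order 58.
As gcd(39, 58) = 1, raising to the 39th power is a bijection on this group: if s^39 ≡ t^39 then (st^{−1})^39 = 1, and the only element of order dividing gcd(39, 58) = 1 is 1, so s = t.
With ψ(0) = 0 this makes ψ injective on all of ℤ/59ℤ, hence bijective (finite equal-size domain and codomain). In particular ψ is surjective.
Since ψ is surjective, we find the preimage of 46. The inverse of x ↦ x^39 on (ℤ/59ℤ)^× is x ↦ x^3, because 39·3 = 117 = 2·58 + 1 ≡ 1 (mod 58) and x^{58} = 1 for x ≠ 0 (Fermat). So ψ⁻¹(46) = 46^3 mod 59.
Repeated squaring mod 59: 46^1 ≡ 46, 46^2 ≡ 46² = 2116 ≡ 51. Since 3 = 2 + 1, 46^3 ≡ 51·46: 51·46 = 2346 ≡ 45. So 46^3 ≡ 45 (mod 59).
Hence ψ⁻¹(46) = 45.

45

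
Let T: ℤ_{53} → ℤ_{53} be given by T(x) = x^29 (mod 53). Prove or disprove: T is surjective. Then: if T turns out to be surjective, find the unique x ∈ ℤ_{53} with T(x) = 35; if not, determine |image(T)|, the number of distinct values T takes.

Since 53 is prime, the nonzero elements of ℤ_{53} form a cyclic group of order 52.
As gcd(29, 52) = 1, raising to the 29th power is a bijection on this group: if u^29 ≡ v^29 then (uv^{−1})^29 = 1, and the only element of order dividing gcd(29, 52) = 1 is 1, so u = v.
With T(0) = 0 this makes T injective on all of ℤ_{53}, hence bijective (finite equal-size domain and codomain). In particular T is surjective.
Since T is surjective, we find the preimage of 35. The inverse of x ↦ x^29 on (ℤ_{53})^× is x ↦ x^9, because 29·9 = 261 = 5·52 + 1 ≡ 1 (mod 52) and x^{52} = 1 for x ≠ 0 (Fermat). So T⁻¹(35) = 35^9 mod 53.
Repeated squaring mod 53: 35^1 ≡ 35, 35^2 ≡ 35² = 1225 ≡ 6, 35^4 ≡ 6² = 36, 35^8 ≡ 36² = 1296 ≡ 24. Since 9 = 8 + 1, 35^9 ≡ 24·35: 24·35 = 840 ≡ 45. So 35^9 ≡ 45 (mod 53).
Hence T⁻¹(35) = 45.

45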